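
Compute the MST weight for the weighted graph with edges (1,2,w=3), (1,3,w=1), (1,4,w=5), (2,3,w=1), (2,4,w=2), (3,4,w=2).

Apply Kruskal's algorithm (sort edges by weight, add if no cycle):

Sorted edges by weight:
  (1,3) w=1
  (2,3) w=1
  (2,4) w=2
  (3,4) w=2
  (1,2) w=3
  (1,4) w=5

Add edge (1,3) w=1 -- no cycle. Running total: 1
Add edge (2,3) w=1 -- no cycle. Running total: 2
Add edge (2,4) w=2 -- no cycle. Running total: 4

MST edges: (1,3,w=1), (2,3,w=1), (2,4,w=2)
Total MST weight: 1 + 1 + 2 = 4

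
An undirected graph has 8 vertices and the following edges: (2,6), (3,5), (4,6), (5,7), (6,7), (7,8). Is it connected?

Step 1: Build adjacency list from edges:
  1: (none)
  2: 6
  3: 5
  4: 6
  5: 3, 7
  6: 2, 4, 7
  7: 5, 6, 8
  8: 7

Step 2: Run BFS/DFS from vertex 1:
  Visited: {1}
  Reached 1 of 8 vertices

Step 3: Only 1 of 8 vertices reached. Graph is disconnected.
Connected components: {1}, {2, 3, 4, 5, 6, 7, 8}
Answer: No, the graph is not connected (2 components).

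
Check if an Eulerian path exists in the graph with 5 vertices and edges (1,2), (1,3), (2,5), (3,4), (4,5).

Step 1: Find the degree of each vertex:
  deg(1) = 2
  deg(2) = 2
  deg(3) = 2
  deg(4) = 2
  deg(5) = 2

Step 2: Count vertices with odd degree:
  All vertices have even degree (0 odd-degree vertices)

Step 3: Apply Euler's theorem:
  - Eulerian circuit exists iff graph is connected and all vertices have even degree
  - Eulerian path exists iff graph is connected and has 0 or 2 odd-degree vertices

Graph is connected with 0 odd-degree vertices.
Both Eulerian circuit and Eulerian path exist.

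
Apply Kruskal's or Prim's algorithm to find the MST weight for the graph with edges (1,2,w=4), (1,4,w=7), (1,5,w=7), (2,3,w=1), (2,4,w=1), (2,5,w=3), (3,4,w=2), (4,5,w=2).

Apply Kruskal's algorithm (sort edges by weight, add if no cycle):

Sorted edges by weight:
  (2,3) w=1
  (2,4) w=1
  (3,4) w=2
  (4,5) w=2
  (2,5) w=3
  (1,2) w=4
  (1,4) w=7
  (1,5) w=7

Add edge (2,3) w=1 -- no cycle. Running total: 1
Add edge (2,4) w=1 -- no cycle. Running total: 2
Skip edge (3,4) w=2 -- would create cycle
Add edge (4,5) w=2 -- no cycle. Running total: 4
Skip edge (2,5) w=3 -- would create cycle
Add edge (1,2) w=4 -- no cycle. Running total: 8

MST edges: (2,3,w=1), (2,4,w=1), (4,5,w=2), (1,2,w=4)
Total MST weight: 1 + 1 + 2 + 4 = 8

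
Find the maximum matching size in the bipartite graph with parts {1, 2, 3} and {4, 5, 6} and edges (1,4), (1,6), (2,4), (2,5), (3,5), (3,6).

Step 1: List the neighbors of each left vertex:
  1: 4, 6
  2: 4, 5
  3: 5, 6

Step 2: Greedily match left vertices, then look for augmenting paths:
  Match 1 -- 4
  Match 2 -- 5
  Match 3 -- 6
  No augmenting path remains.

Step 3: Verify this is maximum:
  Matching size 3 = min(|L|, |R|) = min(3, 3), which is an upper bound, so this matching is maximum.

Maximum matching: {(1,4), (2,5), (3,6)}
Size: 3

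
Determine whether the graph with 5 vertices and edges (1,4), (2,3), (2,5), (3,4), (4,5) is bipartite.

Step 1: Attempt 2-coloring using BFS:
  Start at vertex 1, assign color 0
  Color vertex 4 with color 1 (neighbor of 1)
  Color vertex 3 with color 0 (neighbor of 4)
  Color vertex 5 with color 0 (neighbor of 4)
  Color vertex 2 with color 1 (neighbor of 3)

Step 2: 2-coloring succeeded. No conflicts found.
  Set A (color 0): {1, 3, 5}
  Set B (color 1): {2, 4}

The graph is bipartite with partition {1, 3, 5}, {2, 4}.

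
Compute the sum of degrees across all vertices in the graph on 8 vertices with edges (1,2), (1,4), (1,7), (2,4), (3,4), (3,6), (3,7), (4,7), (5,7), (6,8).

Step 1: Count edges incident to each vertex:
  deg(1) = 3 (neighbors: 2, 4, 7)
  deg(2) = 2 (neighbors: 1, 4)
  deg(3) = 3 (neighbors: 4, 6, 7)
  deg(4) = 4 (neighbors: 1, 2, 3, 7)
  deg(5) = 1 (neighbors: 7)
  deg(6) = 2 (neighbors: 3, 8)
  deg(7) = 4 (neighbors: 1, 3, 4, 5)
  deg(8) = 1 (neighbors: 6)

Step 2: Sum all degrees:
  3 + 2 + 3 + 4 + 1 + 2 + 4 + 1 = 20

Verification: sum of degrees = 2 * |E| = 2 * 10 = 20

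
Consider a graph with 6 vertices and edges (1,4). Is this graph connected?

Step 1: Build adjacency list from edges:
  1: 4
  2: (none)
  3: (none)
  4: 1
  5: (none)
  6: (none)

Step 2: Run BFS/DFS from vertex 1:
  Visited: {1, 4}
  Reached 2 of 6 vertices

Step 3: Only 2 of 6 vertices reached. Graph is disconnected.
Connected components: {1, 4}, {2}, {3}, {5}, {6}
Answer: No, the graph is not connected (5 components).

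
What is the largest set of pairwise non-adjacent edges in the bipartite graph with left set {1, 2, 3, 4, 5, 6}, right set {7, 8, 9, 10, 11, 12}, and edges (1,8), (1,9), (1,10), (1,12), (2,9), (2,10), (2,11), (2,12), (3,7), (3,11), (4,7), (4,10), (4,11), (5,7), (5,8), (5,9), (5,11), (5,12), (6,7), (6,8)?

Step 1: List the neighbors of each left vertex:
  1: 8, 9, 10, 12
  2: 9, 10, 11, 12
  3: 7, 11
  4: 7, 10, 11
  5: 7, 8, 9, 11, 12
  6: 7, 8

Step 2: Greedily match left vertices, then look for augmenting paths:
  Match 1 -- 12
  Match 2 -- 9
  Match 3 -- 7
  Match 4 -- 10
  Match 5 -- 11
  Match 6 -- 8
  No augmenting path remains.

Step 3: Verify this is maximum:
  Matching size 6 = min(|L|, |R|) = min(6, 6), which is an upper bound, so this matching is maximum.

Maximum matching: {(1,12), (2,9), (3,7), (4,10), (5,11), (6,8)}
Size: 6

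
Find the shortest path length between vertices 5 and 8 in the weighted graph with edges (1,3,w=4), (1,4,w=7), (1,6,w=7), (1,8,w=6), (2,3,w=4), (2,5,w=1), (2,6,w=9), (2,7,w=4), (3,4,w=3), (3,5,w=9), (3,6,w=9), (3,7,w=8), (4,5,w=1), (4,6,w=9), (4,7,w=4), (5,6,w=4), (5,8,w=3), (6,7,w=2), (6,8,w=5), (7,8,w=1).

Step 1: Build adjacency list with weights:
  1: 3(w=4), 4(w=7), 6(w=7), 8(w=6)
  2: 3(w=4), 5(w=1), 6(w=9), 7(w=4)
  3: 1(w=4), 2(w=4), 4(w=3), 5(w=9), 6(w=9), 7(w=8)
  4: 1(w=7), 3(w=3), 5(w=1), 6(w=9), 7(w=4)
  5: 2(w=1), 3(w=9), 4(w=1), 6(w=4), 8(w=3)
  6: 1(w=7), 2(w=9), 3(w=9), 4(w=9), 5(w=4), 7(w=2), 8(w=5)
  7: 2(w=4), 3(w=8), 4(w=4), 6(w=2), 8(w=1)
  8: 1(w=6), 5(w=3), 6(w=5), 7(w=1)

Step 2: Apply Dijkstra's algorithm from vertex 5:
  Visit vertex 5 (distance=0)
    Update dist[2] = 1
    Update dist[3] = 9
    Update dist[4] = 1
    Update dist[6] = 4
    Update dist[8] = 3
  Visit vertex 2 (distance=1)
    Update dist[3] = 5
    Update dist[7] = 5
  Visit vertex 4 (distance=1)
    Update dist[1] = 8
    Update dist[3] = 4
  Visit vertex 8 (distance=3)
    Update dist[7] = 4

Step 3: Shortest path: 5 -> 8
Total weight: 3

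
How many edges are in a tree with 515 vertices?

A tree on n vertices always has exactly n - 1 edges.
For n = 515: edges = 515 - 1 = 514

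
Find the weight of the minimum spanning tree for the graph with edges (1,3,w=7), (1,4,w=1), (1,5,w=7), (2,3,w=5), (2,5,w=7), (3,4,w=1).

Apply Kruskal's algorithm (sort edges by weight, add if no cycle):

Sorted edges by weight:
  (1,4) w=1
  (3,4) w=1
  (2,3) w=5
  (1,5) w=7
  (1,3) w=7
  (2,5) w=7

Add edge (1,4) w=1 -- no cycle. Running total: 1
Add edge (3,4) w=1 -- no cycle. Running total: 2
Add edge (2,3) w=5 -- no cycle. Running total: 7
Add edge (1,5) w=7 -- no cycle. Running total: 14

MST edges: (1,4,w=1), (3,4,w=1), (2,3,w=5), (1,5,w=7)
Total MST weight: 1 + 1 + 5 + 7 = 14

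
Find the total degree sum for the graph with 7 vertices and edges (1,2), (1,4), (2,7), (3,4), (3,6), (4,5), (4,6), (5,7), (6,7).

Step 1: Count edges incident to each vertex:
  deg(1) = 2 (neighbors: 2, 4)
  deg(2) = 2 (neighbors: 1, 7)
  deg(3) = 2 (neighbors: 4, 6)
  deg(4) = 4 (neighbors: 1, 3, 5, 6)
  deg(5) = 2 (neighbors: 4, 7)
  deg(6) = 3 (neighbors: 3, 4, 7)
  deg(7) = 3 (neighbors: 2, 5, 6)

Step 2: Sum all degrees:
  2 + 2 + 2 + 4 + 2 + 3 + 3 = 18

Verification: sum of degrees = 2 * |E| = 2 * 9 = 18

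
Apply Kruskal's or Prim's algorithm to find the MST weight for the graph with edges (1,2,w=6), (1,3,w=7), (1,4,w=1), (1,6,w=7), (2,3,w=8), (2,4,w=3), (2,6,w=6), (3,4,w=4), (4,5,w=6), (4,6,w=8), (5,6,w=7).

Apply Kruskal's algorithm (sort edges by weight, add if no cycle):

Sorted edges by weight:
  (1,4) w=1
  (2,4) w=3
  (3,4) w=4
  (1,2) w=6
  (2,6) w=6
  (4,5) w=6
  (1,6) w=7
  (1,3) w=7
  (5,6) w=7
  (2,3) w=8
  (4,6) w=8

Add edge (1,4) w=1 -- no cycle. Running total: 1
Add edge (2,4) w=3 -- no cycle. Running total: 4
Add edge (3,4) w=4 -- no cycle. Running total: 8
Skip edge (1,2) w=6 -- would create cycle
Add edge (2,6) w=6 -- no cycle. Running total: 14
Add edge (4,5) w=6 -- no cycle. Running total: 20

MST edges: (1,4,w=1), (2,4,w=3), (3,4,w=4), (2,6,w=6), (4,5,w=6)
Total MST weight: 1 + 3 + 4 + 6 + 6 = 20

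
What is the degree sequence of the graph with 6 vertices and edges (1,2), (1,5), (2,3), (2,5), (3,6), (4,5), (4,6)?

Step 1: Count edges incident to each vertex:
  deg(1) = 2 (neighbors: 2, 5)
  deg(2) = 3 (neighbors: 1, 3, 5)
  deg(3) = 2 (neighbors: 2, 6)
  deg(4) = 2 (neighbors: 5, 6)
  deg(5) = 3 (neighbors: 1, 2, 4)
  deg(6) = 2 (neighbors: 3, 4)

Step 2: Sort degrees in non-increasing order:
  Degrees: [2, 3, 2, 2, 3, 2] -> sorted: [3, 3, 2, 2, 2, 2]

Degree sequence: [3, 3, 2, 2, 2, 2]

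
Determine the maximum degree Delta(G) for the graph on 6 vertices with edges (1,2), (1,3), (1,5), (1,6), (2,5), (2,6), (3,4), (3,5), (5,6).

Step 1: Count edges incident to each vertex:
  deg(1) = 4 (neighbors: 2, 3, 5, 6)
  deg(2) = 3 (neighbors: 1, 5, 6)
  deg(3) = 3 (neighbors: 1, 4, 5)
  deg(4) = 1 (neighbors: 3)
  deg(5) = 4 (neighbors: 1, 2, 3, 6)
  deg(6) = 3 (neighbors: 1, 2, 5)

Step 2: Find maximum:
  max(4, 3, 3, 1, 4, 3) = 4 (vertex 1)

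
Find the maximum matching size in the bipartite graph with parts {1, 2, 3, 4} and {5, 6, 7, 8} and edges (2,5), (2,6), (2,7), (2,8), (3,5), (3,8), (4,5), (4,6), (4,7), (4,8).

Step 1: List the neighbors of each left vertex:
  1: (none)
  2: 5, 6, 7, 8
  3: 5, 8
  4: 5, 6, 7, 8

Step 2: Greedily match left vertices, then look for augmenting paths:
  Match 2 -- 5
  Match 3 -- 8
  Match 4 -- 6
  No augmenting path remains.

Step 3: Verify this is maximum:
  Matching has size 3. The vertex set {2, 3, 4} covers every edge and has size 3; any matching has at most one edge per cover vertex, so 3 is maximum (König's theorem).

Maximum matching: {(2,5), (3,8), (4,6)}
Size: 3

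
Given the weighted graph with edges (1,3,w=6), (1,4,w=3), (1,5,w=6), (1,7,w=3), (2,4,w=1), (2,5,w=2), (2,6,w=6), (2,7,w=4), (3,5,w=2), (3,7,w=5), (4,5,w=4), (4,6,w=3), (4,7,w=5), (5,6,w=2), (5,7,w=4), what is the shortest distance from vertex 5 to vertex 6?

Step 1: Build adjacency list with weights:
  1: 3(w=6), 4(w=3), 5(w=6), 7(w=3)
  2: 4(w=1), 5(w=2), 6(w=6), 7(w=4)
  3: 1(w=6), 5(w=2), 7(w=5)
  4: 1(w=3), 2(w=1), 5(w=4), 6(w=3), 7(w=5)
  5: 1(w=6), 2(w=2), 3(w=2), 4(w=4), 6(w=2), 7(w=4)
  6: 2(w=6), 4(w=3), 5(w=2)
  7: 1(w=3), 2(w=4), 3(w=5), 4(w=5), 5(w=4)

Step 2: Apply Dijkstra's algorithm from vertex 5:
  Visit vertex 5 (distance=0)
    Update dist[1] = 6
    Update dist[2] = 2
    Update dist[3] = 2
    Update dist[4] = 4
    Update dist[6] = 2
    Update dist[7] = 4
  Visit vertex 2 (distance=2)
    Update dist[4] = 3
  Visit vertex 3 (distance=2)
  Visit vertex 6 (distance=2)

Step 3: Shortest path: 5 -> 6
Total weight: 2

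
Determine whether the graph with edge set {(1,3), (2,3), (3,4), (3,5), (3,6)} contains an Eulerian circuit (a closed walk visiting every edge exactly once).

Step 1: Find the degree of each vertex:
  deg(1) = 1
  deg(2) = 1
  deg(3) = 5
  deg(4) = 1
  deg(5) = 1
  deg(6) = 1

Step 2: Count vertices with odd degree:
  Odd-degree vertices: 1, 2, 3, 4, 5, 6 (6 total)

Step 3: Apply Euler's theorem:
  - Eulerian circuit exists iff graph is connected and all vertices have even degree
  - Eulerian path exists iff graph is connected and has 0 or 2 odd-degree vertices

Graph has 6 odd-degree vertices (need 0 or 2).
Neither Eulerian path nor Eulerian circuit exists.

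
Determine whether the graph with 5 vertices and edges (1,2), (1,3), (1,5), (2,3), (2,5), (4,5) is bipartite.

Step 1: Attempt 2-coloring using BFS:
  Start at vertex 1, assign color 0
  Color vertex 2 with color 1 (neighbor of 1)
  Color vertex 3 with color 1 (neighbor of 1)
  Color vertex 5 with color 1 (neighbor of 1)

Step 2: Conflict found! Vertices 2 and 3 are adjacent but have the same color.
This means the graph contains an odd cycle.

The graph is NOT bipartite.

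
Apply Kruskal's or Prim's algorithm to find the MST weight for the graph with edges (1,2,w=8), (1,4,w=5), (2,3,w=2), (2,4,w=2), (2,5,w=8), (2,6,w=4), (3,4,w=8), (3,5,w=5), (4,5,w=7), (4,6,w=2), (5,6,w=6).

Apply Kruskal's algorithm (sort edges by weight, add if no cycle):

Sorted edges by weight:
  (2,4) w=2
  (2,3) w=2
  (4,6) w=2
  (2,6) w=4
  (1,4) w=5
  (3,5) w=5
  (5,6) w=6
  (4,5) w=7
  (1,2) w=8
  (2,5) w=8
  (3,4) w=8

Add edge (2,4) w=2 -- no cycle. Running total: 2
Add edge (2,3) w=2 -- no cycle. Running total: 4
Add edge (4,6) w=2 -- no cycle. Running total: 6
Skip edge (2,6) w=4 -- would create cycle
Add edge (1,4) w=5 -- no cycle. Running total: 11
Add edge (3,5) w=5 -- no cycle. Running total: 16

MST edges: (2,4,w=2), (2,3,w=2), (4,6,w=2), (1,4,w=5), (3,5,w=5)
Total MST weight: 2 + 2 + 2 + 5 + 5 = 16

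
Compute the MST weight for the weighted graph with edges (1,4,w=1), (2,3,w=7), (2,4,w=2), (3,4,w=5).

Apply Kruskal's algorithm (sort edges by weight, add if no cycle):

Sorted edges by weight:
  (1,4) w=1
  (2,4) w=2
  (3,4) w=5
  (2,3) w=7

Add edge (1,4) w=1 -- no cycle. Running total: 1
Add edge (2,4) w=2 -- no cycle. Running total: 3
Add edge (3,4) w=5 -- no cycle. Running total: 8

MST edges: (1,4,w=1), (2,4,w=2), (3,4,w=5)
Total MST weight: 1 + 2 + 5 = 8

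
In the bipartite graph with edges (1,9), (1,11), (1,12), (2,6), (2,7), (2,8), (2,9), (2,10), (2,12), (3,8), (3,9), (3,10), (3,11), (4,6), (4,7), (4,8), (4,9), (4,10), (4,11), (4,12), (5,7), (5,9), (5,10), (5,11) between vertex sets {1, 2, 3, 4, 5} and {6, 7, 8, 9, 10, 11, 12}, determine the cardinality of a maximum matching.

Step 1: List the neighbors of each left vertex:
  1: 9, 11, 12
  2: 6, 7, 8, 9, 10, 12
  3: 8, 9, 10, 11
  4: 6, 7, 8, 9, 10, 11, 12
  5: 7, 9, 10, 11

Step 2: Greedily match left vertices, then look for augmenting paths:
  Match 1 -- 9
  Match 2 -- 6
  Match 3 -- 8
  Match 4 -- 7
  Match 5 -- 10
  No augmenting path remains.

Step 3: Verify this is maximum:
  Matching size 5 = min(|L|, |R|) = min(5, 7), which is an upper bound, so this matching is maximum.

Maximum matching: {(1,9), (2,6), (3,8), (4,7), (5,10)}
Size: 5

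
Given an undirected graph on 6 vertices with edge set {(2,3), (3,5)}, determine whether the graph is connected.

Step 1: Build adjacency list from edges:
  1: (none)
  2: 3
  3: 2, 5
  4: (none)
  5: 3
  6: (none)

Step 2: Run BFS/DFS from vertex 1:
  Visited: {1}
  Reached 1 of 6 vertices

Step 3: Only 1 of 6 vertices reached. Graph is disconnected.
Connected components: {1}, {2, 3, 5}, {4}, {6}
Answer: No, the graph is not connected (4 components).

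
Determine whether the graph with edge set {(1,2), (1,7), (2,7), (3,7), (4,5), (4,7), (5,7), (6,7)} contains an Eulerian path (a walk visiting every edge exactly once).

Step 1: Find the degree of each vertex:
  deg(1) = 2
  deg(2) = 2
  deg(3) = 1
  deg(4) = 2
  deg(5) = 2
  deg(6) = 1
  deg(7) = 6

Step 2: Count vertices with odd degree:
  Odd-degree vertices: 3, 6 (2 total)

Step 3: Apply Euler's theorem:
  - Eulerian circuit exists iff graph is connected and all vertices have even degree
  - Eulerian path exists iff graph is connected and has 0 or 2 odd-degree vertices

Graph is connected with exactly 2 odd-degree vertices (3, 6).
Eulerian path exists (starting and ending at the odd-degree vertices), but no Eulerian circuit.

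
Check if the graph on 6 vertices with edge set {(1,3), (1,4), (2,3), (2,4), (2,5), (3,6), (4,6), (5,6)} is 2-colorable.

Step 1: Attempt 2-coloring using BFS:
  Start at vertex 1, assign color 0
  Color vertex 3 with color 1 (neighbor of 1)
  Color vertex 4 with color 1 (neighbor of 1)
  Color vertex 2 with color 0 (neighbor of 3)
  Color vertex 6 with color 0 (neighbor of 3)
  Color vertex 5 with color 1 (neighbor of 2)

Step 2: 2-coloring succeeded. No conflicts found.
  Set A (color 0): {1, 2, 6}
  Set B (color 1): {3, 4, 5}

The graph is bipartite with partition {1, 2, 6}, {3, 4, 5}.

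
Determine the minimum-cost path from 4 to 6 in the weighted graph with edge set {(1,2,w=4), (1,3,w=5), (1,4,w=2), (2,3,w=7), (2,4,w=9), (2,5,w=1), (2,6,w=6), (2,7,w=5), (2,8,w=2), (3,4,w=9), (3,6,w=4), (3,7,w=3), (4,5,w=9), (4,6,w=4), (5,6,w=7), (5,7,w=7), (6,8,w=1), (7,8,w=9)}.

Step 1: Build adjacency list with weights:
  1: 2(w=4), 3(w=5), 4(w=2)
  2: 1(w=4), 3(w=7), 4(w=9), 5(w=1), 6(w=6), 7(w=5), 8(w=2)
  3: 1(w=5), 2(w=7), 4(w=9), 6(w=4), 7(w=3)
  4: 1(w=2), 2(w=9), 3(w=9), 5(w=9), 6(w=4)
  5: 2(w=1), 4(w=9), 6(w=7), 7(w=7)
  6: 2(w=6), 3(w=4), 4(w=4), 5(w=7), 8(w=1)
  7: 2(w=5), 3(w=3), 5(w=7), 8(w=9)
  8: 2(w=2), 6(w=1), 7(w=9)

Step 2: Apply Dijkstra's algorithm from vertex 4:
  Visit vertex 4 (distance=0)
    Update dist[1] = 2
    Update dist[2] = 9
    Update dist[3] = 9
    Update dist[5] = 9
    Update dist[6] = 4
  Visit vertex 1 (distance=2)
    Update dist[2] = 6
    Update dist[3] = 7
  Visit vertex 6 (distance=4)
    Update dist[8] = 5

Step 3: Shortest path: 4 -> 6
Total weight: 4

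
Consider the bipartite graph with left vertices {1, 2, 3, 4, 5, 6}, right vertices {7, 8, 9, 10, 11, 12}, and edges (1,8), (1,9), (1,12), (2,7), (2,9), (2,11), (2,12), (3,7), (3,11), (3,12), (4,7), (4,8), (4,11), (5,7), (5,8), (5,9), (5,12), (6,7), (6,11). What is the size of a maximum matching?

Step 1: List the neighbors of each left vertex:
  1: 8, 9, 12
  2: 7, 9, 11, 12
  3: 7, 11, 12
  4: 7, 8, 11
  5: 7, 8, 9, 12
  6: 7, 11

Step 2: Greedily match left vertices, then look for augmenting paths:
  Match 1 -- 8
  Match 2 -- 12
  Match 3 -- 11
  Match 4 -- 7
  Match 5 -- 9
  No augmenting path remains.

Step 3: Verify this is maximum:
  Matching has size 5. The vertex set {7, 8, 9, 11, 12} covers every edge and has size 5; any matching has at most one edge per cover vertex, so 5 is maximum (König's theorem).

Maximum matching: {(1,8), (2,12), (3,11), (4,7), (5,9)}
Size: 5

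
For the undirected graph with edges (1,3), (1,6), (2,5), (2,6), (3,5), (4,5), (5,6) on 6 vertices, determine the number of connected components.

Step 1: Build adjacency list from edges:
  1: 3, 6
  2: 5, 6
  3: 1, 5
  4: 5
  5: 2, 3, 4, 6
  6: 1, 2, 5

Step 2: Run BFS/DFS from vertex 1:
  Visited: {1, 3, 6, 5, 2, 4}
  Reached 6 of 6 vertices

Step 3: All 6 vertices reached from vertex 1, so the graph is connected.
Number of connected components: 1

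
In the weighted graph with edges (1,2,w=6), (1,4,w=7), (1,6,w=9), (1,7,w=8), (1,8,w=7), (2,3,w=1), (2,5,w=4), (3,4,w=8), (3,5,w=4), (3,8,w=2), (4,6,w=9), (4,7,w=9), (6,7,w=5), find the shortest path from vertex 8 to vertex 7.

Step 1: Build adjacency list with weights:
  1: 2(w=6), 4(w=7), 6(w=9), 7(w=8), 8(w=7)
  2: 1(w=6), 3(w=1), 5(w=4)
  3: 2(w=1), 4(w=8), 5(w=4), 8(w=2)
  4: 1(w=7), 3(w=8), 6(w=9), 7(w=9)
  5: 2(w=4), 3(w=4)
  6: 1(w=9), 4(w=9), 7(w=5)
  7: 1(w=8), 4(w=9), 6(w=5)
  8: 1(w=7), 3(w=2)

Step 2: Apply Dijkstra's algorithm from vertex 8:
  Visit vertex 8 (distance=0)
    Update dist[1] = 7
    Update dist[3] = 2
  Visit vertex 3 (distance=2)
    Update dist[2] = 3
    Update dist[4] = 10
    Update dist[5] = 6
  Visit vertex 2 (distance=3)
  Visit vertex 5 (distance=6)
  Visit vertex 1 (distance=7)
    Update dist[6] = 16
    Update dist[7] = 15
  Visit vertex 4 (distance=10)
  Visit vertex 7 (distance=15)

Step 3: Shortest path: 8 -> 1 -> 7
Total weight: 7 + 8 = 15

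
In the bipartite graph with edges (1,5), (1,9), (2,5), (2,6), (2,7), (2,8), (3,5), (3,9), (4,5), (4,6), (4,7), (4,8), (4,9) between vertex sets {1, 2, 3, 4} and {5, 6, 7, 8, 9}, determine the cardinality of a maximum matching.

Step 1: List the neighbors of each left vertex:
  1: 5, 9
  2: 5, 6, 7, 8
  3: 5, 9
  4: 5, 6, 7, 8, 9

Step 2: Greedily match left vertices, then look for augmenting paths:
  Match 1 -- 5
  Match 2 -- 6
  Match 3 -- 9
  Match 4 -- 7
  No augmenting path remains.

Step 3: Verify this is maximum:
  Matching size 4 = min(|L|, |R|) = min(4, 5), which is an upper bound, so this matching is maximum.

Maximum matching: {(1,5), (2,6), (3,9), (4,7)}
Size: 4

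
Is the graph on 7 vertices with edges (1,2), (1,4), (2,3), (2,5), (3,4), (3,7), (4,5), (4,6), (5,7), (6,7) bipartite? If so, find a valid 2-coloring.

Step 1: Attempt 2-coloring using BFS:
  Start at vertex 1, assign color 0
  Color vertex 2 with color 1 (neighbor of 1)
  Color vertex 4 with color 1 (neighbor of 1)
  Color vertex 3 with color 0 (neighbor of 2)
  Color vertex 5 with color 0 (neighbor of 2)
  Color vertex 6 with color 0 (neighbor of 4)
  Color vertex 7 with color 1 (neighbor of 3)

Step 2: 2-coloring succeeded. No conflicts found.
  Set A (color 0): {1, 3, 5, 6}
  Set B (color 1): {2, 4, 7}

The graph is bipartite with partition {1, 3, 5, 6}, {2, 4, 7}.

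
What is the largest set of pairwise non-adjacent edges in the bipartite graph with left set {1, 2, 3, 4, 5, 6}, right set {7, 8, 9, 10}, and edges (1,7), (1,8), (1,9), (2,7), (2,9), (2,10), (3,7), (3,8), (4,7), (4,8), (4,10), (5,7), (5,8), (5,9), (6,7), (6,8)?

Step 1: List the neighbors of each left vertex:
  1: 7, 8, 9
  2: 7, 9, 10
  3: 7, 8
  4: 7, 8, 10
  5: 7, 8, 9
  6: 7, 8

Step 2: Greedily match left vertices, then look for augmenting paths:
  Match 1 -- 7
  Match 2 -- 9
  Match 3 -- 8
  Match 4 -- 10
  No augmenting path remains.

Step 3: Verify this is maximum:
  Matching size 4 = min(|L|, |R|) = min(6, 4), which is an upper bound, so this matching is maximum.

Maximum matching: {(1,7), (2,9), (3,8), (4,10)}
Size: 4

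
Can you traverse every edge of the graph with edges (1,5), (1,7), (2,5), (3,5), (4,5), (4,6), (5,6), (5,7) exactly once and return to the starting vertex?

Step 1: Find the degree of each vertex:
  deg(1) = 2
  deg(2) = 1
  deg(3) = 1
  deg(4) = 2
  deg(5) = 6
  deg(6) = 2
  deg(7) = 2

Step 2: Count vertices with odd degree:
  Odd-degree vertices: 2, 3 (2 total)

Step 3: Apply Euler's theorem:
  - Eulerian circuit exists iff graph is connected and all vertices have even degree
  - Eulerian path exists iff graph is connected and has 0 or 2 odd-degree vertices

Graph is connected with exactly 2 odd-degree vertices (2, 3).
Eulerian path exists (starting and ending at the odd-degree vertices), but no Eulerian circuit.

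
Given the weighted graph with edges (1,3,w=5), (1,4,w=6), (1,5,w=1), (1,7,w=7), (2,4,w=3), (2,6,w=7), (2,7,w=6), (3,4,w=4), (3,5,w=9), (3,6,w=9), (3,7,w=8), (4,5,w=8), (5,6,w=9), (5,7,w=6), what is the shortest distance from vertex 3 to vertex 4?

Step 1: Build adjacency list with weights:
  1: 3(w=5), 4(w=6), 5(w=1), 7(w=7)
  2: 4(w=3), 6(w=7), 7(w=6)
  3: 1(w=5), 4(w=4), 5(w=9), 6(w=9), 7(w=8)
  4: 1(w=6), 2(w=3), 3(w=4), 5(w=8)
  5: 1(w=1), 3(w=9), 4(w=8), 6(w=9), 7(w=6)
  6: 2(w=7), 3(w=9), 5(w=9)
  7: 1(w=7), 2(w=6), 3(w=8), 5(w=6)

Step 2: Apply Dijkstra's algorithm from vertex 3:
  Visit vertex 3 (distance=0)
    Update dist[1] = 5
    Update dist[4] = 4
    Update dist[5] = 9
    Update dist[6] = 9
    Update dist[7] = 8
  Visit vertex 4 (distance=4)
    Update dist[2] = 7

Step 3: Shortest path: 3 -> 4
Total weight: 4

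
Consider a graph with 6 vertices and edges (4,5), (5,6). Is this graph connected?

Step 1: Build adjacency list from edges:
  1: (none)
  2: (none)
  3: (none)
  4: 5
  5: 4, 6
  6: 5

Step 2: Run BFS/DFS from vertex 1:
  Visited: {1}
  Reached 1 of 6 vertices

Step 3: Only 1 of 6 vertices reached. Graph is disconnected.
Connected components: {1}, {2}, {3}, {4, 5, 6}
Answer: No, the graph is not connected (4 components).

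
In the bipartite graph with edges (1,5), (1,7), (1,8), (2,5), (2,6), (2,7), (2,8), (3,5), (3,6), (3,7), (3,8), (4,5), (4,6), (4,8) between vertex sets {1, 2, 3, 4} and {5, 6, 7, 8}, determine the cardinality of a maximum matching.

Step 1: List the neighbors of each left vertex:
  1: 5, 7, 8
  2: 5, 6, 7, 8
  3: 5, 6, 7, 8
  4: 5, 6, 8

Step 2: Greedily match left vertices, then look for augmenting paths:
  Match 1 -- 5
  Match 2 -- 6
  Match 3 -- 7
  Match 4 -- 8
  No augmenting path remains.

Step 3: Verify this is maximum:
  Matching size 4 = min(|L|, |R|) = min(4, 4), which is an upper bound, so this matching is maximum.

Maximum matching: {(1,5), (2,6), (3,7), (4,8)}
Size: 4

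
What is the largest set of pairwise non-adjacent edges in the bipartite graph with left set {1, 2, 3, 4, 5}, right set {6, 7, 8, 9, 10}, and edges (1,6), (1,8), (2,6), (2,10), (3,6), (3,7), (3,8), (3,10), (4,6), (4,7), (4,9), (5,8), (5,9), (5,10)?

Step 1: List the neighbors of each left vertex:
  1: 6, 8
  2: 6, 10
  3: 6, 7, 8, 10
  4: 6, 7, 9
  5: 8, 9, 10

Step 2: Greedily match left vertices, then look for augmenting paths:
  Match 1 -- 6
  Match 2 -- 10
  Match 3 -- 7
  Match 4 -- 9
  Match 5 -- 8
  No augmenting path remains.

Step 3: Verify this is maximum:
  Matching size 5 = min(|L|, |R|) = min(5, 5), which is an upper bound, so this matching is maximum.

Maximum matching: {(1,6), (2,10), (3,7), (4,9), (5,8)}
Size: 5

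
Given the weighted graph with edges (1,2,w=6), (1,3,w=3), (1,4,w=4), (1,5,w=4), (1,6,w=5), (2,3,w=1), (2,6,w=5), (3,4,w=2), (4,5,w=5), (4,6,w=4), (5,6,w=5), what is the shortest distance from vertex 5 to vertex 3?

Step 1: Build adjacency list with weights:
  1: 2(w=6), 3(w=3), 4(w=4), 5(w=4), 6(w=5)
  2: 1(w=6), 3(w=1), 6(w=5)
  3: 1(w=3), 2(w=1), 4(w=2)
  4: 1(w=4), 3(w=2), 5(w=5), 6(w=4)
  5: 1(w=4), 4(w=5), 6(w=5)
  6: 1(w=5), 2(w=5), 4(w=4), 5(w=5)

Step 2: Apply Dijkstra's algorithm from vertex 5:
  Visit vertex 5 (distance=0)
    Update dist[1] = 4
    Update dist[4] = 5
    Update dist[6] = 5
  Visit vertex 1 (distance=4)
    Update dist[2] = 10
    Update dist[3] = 7
  Visit vertex 4 (distance=5)
  Visit vertex 6 (distance=5)
  Visit vertex 3 (distance=7)
    Update dist[2] = 8

Step 3: Shortest path: 5 -> 1 -> 3
Total weight: 4 + 3 = 7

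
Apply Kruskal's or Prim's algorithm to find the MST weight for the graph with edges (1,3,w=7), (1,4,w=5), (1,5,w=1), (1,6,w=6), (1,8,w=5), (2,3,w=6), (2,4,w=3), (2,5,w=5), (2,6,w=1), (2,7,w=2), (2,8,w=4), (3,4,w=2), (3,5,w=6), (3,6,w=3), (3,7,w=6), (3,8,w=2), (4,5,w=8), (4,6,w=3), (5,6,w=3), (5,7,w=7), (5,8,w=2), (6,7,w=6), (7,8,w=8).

Apply Kruskal's algorithm (sort edges by weight, add if no cycle):

Sorted edges by weight:
  (1,5) w=1
  (2,6) w=1
  (2,7) w=2
  (3,8) w=2
  (3,4) w=2
  (5,8) w=2
  (2,4) w=3
  (3,6) w=3
  (4,6) w=3
  (5,6) w=3
  (2,8) w=4
  (1,4) w=5
  (1,8) w=5
  (2,5) w=5
  (1,6) w=6
  (2,3) w=6
  (3,5) w=6
  (3,7) w=6
  (6,7) w=6
  (1,3) w=7
  (5,7) w=7
  (4,5) w=8
  (7,8) w=8

Add edge (1,5) w=1 -- no cycle. Running total: 1
Add edge (2,6) w=1 -- no cycle. Running total: 2
Add edge (2,7) w=2 -- no cycle. Running total: 4
Add edge (3,8) w=2 -- no cycle. Running total: 6
Add edge (3,4) w=2 -- no cycle. Running total: 8
Add edge (5,8) w=2 -- no cycle. Running total: 10
Add edge (2,4) w=3 -- no cycle. Running total: 13

MST edges: (1,5,w=1), (2,6,w=1), (2,7,w=2), (3,8,w=2), (3,4,w=2), (5,8,w=2), (2,4,w=3)
Total MST weight: 1 + 1 + 2 + 2 + 2 + 2 + 3 = 13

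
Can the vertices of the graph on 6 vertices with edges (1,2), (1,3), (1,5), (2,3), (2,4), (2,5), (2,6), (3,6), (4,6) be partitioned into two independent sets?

Step 1: Attempt 2-coloring using BFS:
  Start at vertex 1, assign color 0
  Color vertex 2 with color 1 (neighbor of 1)
  Color vertex 3 with color 1 (neighbor of 1)
  Color vertex 5 with color 1 (neighbor of 1)

Step 2: Conflict found! Vertices 2 and 3 are adjacent but have the same color.
This means the graph contains an odd cycle.

The graph is NOT bipartite.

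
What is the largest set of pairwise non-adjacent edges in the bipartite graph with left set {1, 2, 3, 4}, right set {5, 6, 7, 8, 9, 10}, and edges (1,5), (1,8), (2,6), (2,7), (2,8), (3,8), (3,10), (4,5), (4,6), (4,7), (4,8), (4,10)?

Step 1: List the neighbors of each left vertex:
  1: 5, 8
  2: 6, 7, 8
  3: 8, 10
  4: 5, 6, 7, 8, 10

Step 2: Greedily match left vertices, then look for augmenting paths:
  Match 1 -- 5
  Match 2 -- 6
  Match 3 -- 8
  Match 4 -- 7
  No augmenting path remains.

Step 3: Verify this is maximum:
  Matching size 4 = min(|L|, |R|) = min(4, 6), which is an upper bound, so this matching is maximum.

Maximum matching: {(1,5), (2,6), (3,8), (4,7)}
Size: 4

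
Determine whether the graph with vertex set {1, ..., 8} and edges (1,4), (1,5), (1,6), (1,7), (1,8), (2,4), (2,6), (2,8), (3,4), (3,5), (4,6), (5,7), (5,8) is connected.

Step 1: Build adjacency list from edges:
  1: 4, 5, 6, 7, 8
  2: 4, 6, 8
  3: 4, 5
  4: 1, 2, 3, 6
  5: 1, 3, 7, 8
  6: 1, 2, 4
  7: 1, 5
  8: 1, 2, 5

Step 2: Run BFS/DFS from vertex 1:
  Visited: {1, 4, 5, 6, 7, 8, 2, 3}
  Reached 8 of 8 vertices

Step 3: All 8 vertices reached from vertex 1, so the graph is connected.
Answer: Yes, the graph is connected.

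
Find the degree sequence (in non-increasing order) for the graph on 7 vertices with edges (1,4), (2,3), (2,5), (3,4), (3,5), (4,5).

Step 1: Count edges incident to each vertex:
  deg(1) = 1 (neighbors: 4)
  deg(2) = 2 (neighbors: 3, 5)
  deg(3) = 3 (neighbors: 2, 4, 5)
  deg(4) = 3 (neighbors: 1, 3, 5)
  deg(5) = 3 (neighbors: 2, 3, 4)
  deg(6) = 0 (neighbors: none)
  deg(7) = 0 (neighbors: none)

Step 2: Sort degrees in non-increasing order:
  Degrees: [1, 2, 3, 3, 3, 0, 0] -> sorted: [3, 3, 3, 2, 1, 0, 0]

Degree sequence: [3, 3, 3, 2, 1, 0, 0]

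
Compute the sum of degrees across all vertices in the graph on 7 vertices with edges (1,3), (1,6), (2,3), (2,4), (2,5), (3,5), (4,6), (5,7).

Step 1: Count edges incident to each vertex:
  deg(1) = 2 (neighbors: 3, 6)
  deg(2) = 3 (neighbors: 3, 4, 5)
  deg(3) = 3 (neighbors: 1, 2, 5)
  deg(4) = 2 (neighbors: 2, 6)
  deg(5) = 3 (neighbors: 2, 3, 7)
  deg(6) = 2 (neighbors: 1, 4)
  deg(7) = 1 (neighbors: 5)

Step 2: Sum all degrees:
  2 + 3 + 3 + 2 + 3 + 2 + 1 = 16

Verification: sum of degrees = 2 * |E| = 2 * 8 = 16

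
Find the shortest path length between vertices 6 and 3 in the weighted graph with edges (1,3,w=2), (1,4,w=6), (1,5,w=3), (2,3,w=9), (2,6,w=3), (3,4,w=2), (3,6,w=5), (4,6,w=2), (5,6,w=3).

Step 1: Build adjacency list with weights:
  1: 3(w=2), 4(w=6), 5(w=3)
  2: 3(w=9), 6(w=3)
  3: 1(w=2), 2(w=9), 4(w=2), 6(w=5)
  4: 1(w=6), 3(w=2), 6(w=2)
  5: 1(w=3), 6(w=3)
  6: 2(w=3), 3(w=5), 4(w=2), 5(w=3)

Step 2: Apply Dijkstra's algorithm from vertex 6:
  Visit vertex 6 (distance=0)
    Update dist[2] = 3
    Update dist[3] = 5
    Update dist[4] = 2
    Update dist[5] = 3
  Visit vertex 4 (distance=2)
    Update dist[1] = 8
    Update dist[3] = 4
  Visit vertex 2 (distance=3)
  Visit vertex 5 (distance=3)
    Update dist[1] = 6
  Visit vertex 3 (distance=4)

Step 3: Shortest path: 6 -> 4 -> 3
Total weight: 2 + 2 = 4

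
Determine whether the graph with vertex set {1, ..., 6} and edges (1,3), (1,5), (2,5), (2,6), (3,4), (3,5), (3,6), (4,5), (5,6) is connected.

Step 1: Build adjacency list from edges:
  1: 3, 5
  2: 5, 6
  3: 1, 4, 5, 6
  4: 3, 5
  5: 1, 2, 3, 4, 6
  6: 2, 3, 5

Step 2: Run BFS/DFS from vertex 1:
  Visited: {1, 3, 5, 4, 6, 2}
  Reached 6 of 6 vertices

Step 3: All 6 vertices reached from vertex 1, so the graph is connected.
Answer: Yes, the graph is connected.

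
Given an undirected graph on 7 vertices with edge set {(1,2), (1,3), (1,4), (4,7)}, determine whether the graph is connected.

Step 1: Build adjacency list from edges:
  1: 2, 3, 4
  2: 1
  3: 1
  4: 1, 7
  5: (none)
  6: (none)
  7: 4

Step 2: Run BFS/DFS from vertex 1:
  Visited: {1, 2, 3, 4, 7}
  Reached 5 of 7 vertices

Step 3: Only 5 of 7 vertices reached. Graph is disconnected.
Connected components: {1, 2, 3, 4, 7}, {5}, {6}
Answer: No, the graph is not connected (3 components).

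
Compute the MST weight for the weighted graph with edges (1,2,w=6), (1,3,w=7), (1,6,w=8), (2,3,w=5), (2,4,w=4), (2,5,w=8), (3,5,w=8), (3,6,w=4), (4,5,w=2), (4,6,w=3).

Apply Kruskal's algorithm (sort edges by weight, add if no cycle):

Sorted edges by weight:
  (4,5) w=2
  (4,6) w=3
  (2,4) w=4
  (3,6) w=4
  (2,3) w=5
  (1,2) w=6
  (1,3) w=7
  (1,6) w=8
  (2,5) w=8
  (3,5) w=8

Add edge (4,5) w=2 -- no cycle. Running total: 2
Add edge (4,6) w=3 -- no cycle. Running total: 5
Add edge (2,4) w=4 -- no cycle. Running total: 9
Add edge (3,6) w=4 -- no cycle. Running total: 13
Skip edge (2,3) w=5 -- would create cycle
Add edge (1,2) w=6 -- no cycle. Running total: 19

MST edges: (4,5,w=2), (4,6,w=3), (2,4,w=4), (3,6,w=4), (1,2,w=6)
Total MST weight: 2 + 3 + 4 + 4 + 6 = 19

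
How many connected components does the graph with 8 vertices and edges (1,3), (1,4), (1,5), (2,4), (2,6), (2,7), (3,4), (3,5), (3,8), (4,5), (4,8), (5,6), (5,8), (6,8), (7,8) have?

Step 1: Build adjacency list from edges:
  1: 3, 4, 5
  2: 4, 6, 7
  3: 1, 4, 5, 8
  4: 1, 2, 3, 5, 8
  5: 1, 3, 4, 6, 8
  6: 2, 5, 8
  7: 2, 8
  8: 3, 4, 5, 6, 7

Step 2: Run BFS/DFS from vertex 1:
  Visited: {1, 3, 4, 5, 8, 2, 6, 7}
  Reached 8 of 8 vertices

Step 3: All 8 vertices reached from vertex 1, so the graph is connected.
Number of connected components: 1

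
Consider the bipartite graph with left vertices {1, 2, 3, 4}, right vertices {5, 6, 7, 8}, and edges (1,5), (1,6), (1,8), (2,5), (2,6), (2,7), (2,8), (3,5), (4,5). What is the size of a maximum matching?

Step 1: List the neighbors of each left vertex:
  1: 5, 6, 8
  2: 5, 6, 7, 8
  3: 5
  4: 5

Step 2: Greedily match left vertices, then look for augmenting paths:
  Match 1 -- 8
  Match 2 -- 6
  Match 3 -- 5
  No augmenting path remains.

Step 3: Verify this is maximum:
  Matching has size 3. The vertex set {1, 2, 5} covers every edge and has size 3; any matching has at most one edge per cover vertex, so 3 is maximum (König's theorem).

Maximum matching: {(1,8), (2,6), (3,5)}
Size: 3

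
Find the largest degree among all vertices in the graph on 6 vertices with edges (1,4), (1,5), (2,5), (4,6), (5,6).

Step 1: Count edges incident to each vertex:
  deg(1) = 2 (neighbors: 4, 5)
  deg(2) = 1 (neighbors: 5)
  deg(3) = 0 (neighbors: none)
  deg(4) = 2 (neighbors: 1, 6)
  deg(5) = 3 (neighbors: 1, 2, 6)
  deg(6) = 2 (neighbors: 4, 5)

Step 2: Find maximum:
  max(2, 1, 0, 2, 3, 2) = 3 (vertex 5)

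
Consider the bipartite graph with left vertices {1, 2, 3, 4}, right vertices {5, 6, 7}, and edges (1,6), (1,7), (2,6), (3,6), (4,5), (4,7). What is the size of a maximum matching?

Step 1: List the neighbors of each left vertex:
  1: 6, 7
  2: 6
  3: 6
  4: 5, 7

Step 2: Greedily match left vertices, then look for augmenting paths:
  Match 1 -- 7
  Match 2 -- 6
  Match 4 -- 5
  No augmenting path remains.

Step 3: Verify this is maximum:
  Matching size 3 = min(|L|, |R|) = min(4, 3), which is an upper bound, so this matching is maximum.

Maximum matching: {(1,7), (2,6), (4,5)}
Size: 3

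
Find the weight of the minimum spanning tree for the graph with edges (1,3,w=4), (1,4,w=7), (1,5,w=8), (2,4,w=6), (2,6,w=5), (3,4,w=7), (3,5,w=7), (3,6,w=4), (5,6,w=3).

Apply Kruskal's algorithm (sort edges by weight, add if no cycle):

Sorted edges by weight:
  (5,6) w=3
  (1,3) w=4
  (3,6) w=4
  (2,6) w=5
  (2,4) w=6
  (1,4) w=7
  (3,4) w=7
  (3,5) w=7
  (1,5) w=8

Add edge (5,6) w=3 -- no cycle. Running total: 3
Add edge (1,3) w=4 -- no cycle. Running total: 7
Add edge (3,6) w=4 -- no cycle. Running total: 11
Add edge (2,6) w=5 -- no cycle. Running total: 16
Add edge (2,4) w=6 -- no cycle. Running total: 22

MST edges: (5,6,w=3), (1,3,w=4), (3,6,w=4), (2,6,w=5), (2,4,w=6)
Total MST weight: 3 + 4 + 4 + 5 + 6 = 22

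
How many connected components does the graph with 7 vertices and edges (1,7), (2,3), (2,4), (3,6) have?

Step 1: Build adjacency list from edges:
  1: 7
  2: 3, 4
  3: 2, 6
  4: 2
  5: (none)
  6: 3
  7: 1

Step 2: Run BFS/DFS from vertex 1:
  Visited: {1, 7}
  Reached 2 of 7 vertices

Step 3: Only 2 of 7 vertices reached. Graph is disconnected.
Connected components: {1, 7}, {2, 3, 4, 6}, {5}
Number of connected components: 3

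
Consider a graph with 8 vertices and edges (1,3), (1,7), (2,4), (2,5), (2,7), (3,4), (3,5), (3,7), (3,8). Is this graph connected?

Step 1: Build adjacency list from edges:
  1: 3, 7
  2: 4, 5, 7
  3: 1, 4, 5, 7, 8
  4: 2, 3
  5: 2, 3
  6: (none)
  7: 1, 2, 3
  8: 3

Step 2: Run BFS/DFS from vertex 1:
  Visited: {1, 3, 7, 4, 5, 8, 2}
  Reached 7 of 8 vertices

Step 3: Only 7 of 8 vertices reached. Graph is disconnected.
Connected components: {1, 2, 3, 4, 5, 7, 8}, {6}
Answer: No, the graph is not connected (2 components).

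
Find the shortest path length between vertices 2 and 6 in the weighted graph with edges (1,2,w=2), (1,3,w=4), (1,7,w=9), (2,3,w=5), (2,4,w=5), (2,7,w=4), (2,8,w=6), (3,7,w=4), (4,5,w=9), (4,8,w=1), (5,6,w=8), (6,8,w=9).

Step 1: Build adjacency list with weights:
  1: 2(w=2), 3(w=4), 7(w=9)
  2: 1(w=2), 3(w=5), 4(w=5), 7(w=4), 8(w=6)
  3: 1(w=4), 2(w=5), 7(w=4)
  4: 2(w=5), 5(w=9), 8(w=1)
  5: 4(w=9), 6(w=8)
  6: 5(w=8), 8(w=9)
  7: 1(w=9), 2(w=4), 3(w=4)
  8: 2(w=6), 4(w=1), 6(w=9)

Step 2: Apply Dijkstra's algorithm from vertex 2:
  Visit vertex 2 (distance=0)
    Update dist[1] = 2
    Update dist[3] = 5
    Update dist[4] = 5
    Update dist[7] = 4
    Update dist[8] = 6
  Visit vertex 1 (distance=2)
  Visit vertex 7 (distance=4)
  Visit vertex 3 (distance=5)
  Visit vertex 4 (distance=5)
    Update dist[5] = 14
  Visit vertex 8 (distance=6)
    Update dist[6] = 15
  Visit vertex 5 (distance=14)
  Visit vertex 6 (distance=15)

Step 3: Shortest path: 2 -> 8 -> 6
Total weight: 6 + 9 = 15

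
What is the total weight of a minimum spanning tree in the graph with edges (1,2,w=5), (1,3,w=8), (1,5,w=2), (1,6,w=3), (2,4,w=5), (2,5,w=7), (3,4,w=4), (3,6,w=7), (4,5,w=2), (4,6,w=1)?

Apply Kruskal's algorithm (sort edges by weight, add if no cycle):

Sorted edges by weight:
  (4,6) w=1
  (1,5) w=2
  (4,5) w=2
  (1,6) w=3
  (3,4) w=4
  (1,2) w=5
  (2,4) w=5
  (2,5) w=7
  (3,6) w=7
  (1,3) w=8

Add edge (4,6) w=1 -- no cycle. Running total: 1
Add edge (1,5) w=2 -- no cycle. Running total: 3
Add edge (4,5) w=2 -- no cycle. Running total: 5
Skip edge (1,6) w=3 -- would create cycle
Add edge (3,4) w=4 -- no cycle. Running total: 9
Add edge (1,2) w=5 -- no cycle. Running total: 14

MST edges: (4,6,w=1), (1,5,w=2), (4,5,w=2), (3,4,w=4), (1,2,w=5)
Total MST weight: 1 + 2 + 2 + 4 + 5 = 14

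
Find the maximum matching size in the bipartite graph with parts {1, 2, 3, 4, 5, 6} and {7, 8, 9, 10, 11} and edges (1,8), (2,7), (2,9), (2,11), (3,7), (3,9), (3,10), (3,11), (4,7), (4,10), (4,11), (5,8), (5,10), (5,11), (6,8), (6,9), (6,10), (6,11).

Step 1: List the neighbors of each left vertex:
  1: 8
  2: 7, 9, 11
  3: 7, 9, 10, 11
  4: 7, 10, 11
  5: 8, 10, 11
  6: 8, 9, 10, 11

Step 2: Greedily match left vertices, then look for augmenting paths:
  Match 1 -- 8
  Match 2 -- 7
  Match 3 -- 9
  Match 4 -- 10
  Match 5 -- 11
  No augmenting path remains.

Step 3: Verify this is maximum:
  Matching size 5 = min(|L|, |R|) = min(6, 5), which is an upper bound, so this matching is maximum.

Maximum matching: {(1,8), (2,7), (3,9), (4,10), (5,11)}
Size: 5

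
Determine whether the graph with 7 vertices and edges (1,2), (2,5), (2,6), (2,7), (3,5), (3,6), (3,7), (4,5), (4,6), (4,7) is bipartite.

Step 1: Attempt 2-coloring using BFS:
  Start at vertex 1, assign color 0
  Color vertex 2 with color 1 (neighbor of 1)
  Color vertex 5 with color 0 (neighbor of 2)
  Color vertex 6 with color 0 (neighbor of 2)
  Color vertex 7 with color 0 (neighbor of 2)
  Color vertex 3 with color 1 (neighbor of 5)
  Color vertex 4 with color 1 (neighbor of 5)

Step 2: 2-coloring succeeded. No conflicts found.
  Set A (color 0): {1, 5, 6, 7}
  Set B (color 1): {2, 3, 4}

The graph is bipartite with partition {1, 5, 6, 7}, {2, 3, 4}.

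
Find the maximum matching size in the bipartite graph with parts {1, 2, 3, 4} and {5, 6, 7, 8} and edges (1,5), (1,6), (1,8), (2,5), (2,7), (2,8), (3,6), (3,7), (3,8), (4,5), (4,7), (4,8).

Step 1: List the neighbors of each left vertex:
  1: 5, 6, 8
  2: 5, 7, 8
  3: 6, 7, 8
  4: 5, 7, 8

Step 2: Greedily match left vertices, then look for augmenting paths:
  Match 1 -- 5
  Match 2 -- 7
  Match 3 -- 6
  Match 4 -- 8
  No augmenting path remains.

Step 3: Verify this is maximum:
  Matching size 4 = min(|L|, |R|) = min(4, 4), which is an upper bound, so this matching is maximum.

Maximum matching: {(1,5), (2,7), (3,6), (4,8)}
Size: 4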